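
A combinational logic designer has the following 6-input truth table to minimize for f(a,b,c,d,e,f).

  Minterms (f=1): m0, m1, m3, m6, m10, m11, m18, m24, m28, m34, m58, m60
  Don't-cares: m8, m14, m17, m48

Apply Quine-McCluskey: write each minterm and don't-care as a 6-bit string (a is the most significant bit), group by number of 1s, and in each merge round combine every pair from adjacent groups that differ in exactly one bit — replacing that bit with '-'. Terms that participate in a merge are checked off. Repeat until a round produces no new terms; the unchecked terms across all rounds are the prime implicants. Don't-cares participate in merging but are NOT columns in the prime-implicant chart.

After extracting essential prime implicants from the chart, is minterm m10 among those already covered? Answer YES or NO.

[col 0] 000000*, 000001*, 000011*, 000110*, 001000*, 001010*, 001011*, 001110*, 010001*, 010010, 011000*, 011100*, 100010, 110000, 111010, 111100*
[col 1] -11100, 0-0001, 0-1000, 00-000, 00-011, 00-110, 0000-1, 00000-, 001-10, 0010-0, 00101-, 011-00
Prime implicants: -11100, 0-0001, 0-1000, 00-000, 00-011, 00-110, 0000-1, 00000-, 001-10, 0010-0, 00101-, 010010, 011-00, 100010, 110000, 111010
PI chart (minterm → PIs covering it):
  0 | 00-000,00000-
  1 | 0-0001,0000-1,00000-
  3 | 00-011,0000-1
  6 | 00-110  (sole → essential)
  10 | 001-10,0010-0,00101-
  11 | 00-011,00101-
  18 | 010010  (sole → essential)
  24 | 0-1000,011-00
  28 | -11100,011-00
  34 | 100010  (sole → essential)
  58 | 111010  (sole → essential)
  60 | -11100  (sole → essential)
Essential prime implicants: -11100, 00-110, 010010, 100010, 111010

NO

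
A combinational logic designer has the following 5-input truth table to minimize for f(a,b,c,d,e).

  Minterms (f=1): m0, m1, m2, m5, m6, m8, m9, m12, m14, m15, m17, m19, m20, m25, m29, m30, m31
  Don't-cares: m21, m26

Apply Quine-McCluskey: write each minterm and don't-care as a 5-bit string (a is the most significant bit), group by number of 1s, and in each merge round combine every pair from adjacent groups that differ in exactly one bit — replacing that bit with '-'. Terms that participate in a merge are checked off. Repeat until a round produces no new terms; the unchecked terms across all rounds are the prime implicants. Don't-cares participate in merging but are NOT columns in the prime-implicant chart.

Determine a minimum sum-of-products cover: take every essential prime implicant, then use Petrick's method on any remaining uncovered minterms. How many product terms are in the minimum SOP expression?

8

[col 0] 00000*, 00001*, 00010*, 00101*, 00110*, 01000*, 01001*, 01100*, 01110*, 01111*, 10001*, 10011*, 10100*, 10101*, 11001*, 11010*, 11101*, 11110*, 11111*
[col 1] -0001*, -0101*, -1001*, -1110*, -1111*, 0-000*, 0-001*, 0-110, 00-01*, 00-10, 000-0, 0000-*, 01-00, 0100-*, 011-0, 0111-*, 1-001*, 1-101*, 10-01*, 100-1, 1010-, 11-01*, 11-10, 111-1, 1111-*
[col 2] --001, -0-01, -111-, 0-00-, 1--01
Prime implicants: --001, -0-01, -111-, 0-00-, 0-110, 00-10, 000-0, 01-00, 011-0, 1--01, 100-1, 1010-, 11-10, 111-1
PI chart (minterm → PIs covering it):
  0 | 0-00-,000-0
  1 | --001,-0-01,0-00-
  2 | 00-10,000-0
  5 | -0-01  (sole → essential)
  6 | 0-110,00-10
  8 | 0-00-,01-00
  9 | --001,0-00-
  12 | 01-00,011-0
  14 | -111-,0-110,011-0
  15 | -111-  (sole → essential)
  17 | --001,-0-01,1--01,100-1
  19 | 100-1  (sole → essential)
  20 | 1010-  (sole → essential)
  25 | --001,1--01
  29 | 1--01,111-1
  30 | -111-,11-10
  31 | -111-,111-1
Essential prime implicants: -0-01, -111-, 100-1, 1010-
Petrick residual → 0-00-, 00-10, 01-00, 1--01
Minimum SOP uses 8 PIs: b'd'e + bcd + a'c'd' + a'b'de' + a'bd'e' + ad'e + ab'c'e + ab'cd'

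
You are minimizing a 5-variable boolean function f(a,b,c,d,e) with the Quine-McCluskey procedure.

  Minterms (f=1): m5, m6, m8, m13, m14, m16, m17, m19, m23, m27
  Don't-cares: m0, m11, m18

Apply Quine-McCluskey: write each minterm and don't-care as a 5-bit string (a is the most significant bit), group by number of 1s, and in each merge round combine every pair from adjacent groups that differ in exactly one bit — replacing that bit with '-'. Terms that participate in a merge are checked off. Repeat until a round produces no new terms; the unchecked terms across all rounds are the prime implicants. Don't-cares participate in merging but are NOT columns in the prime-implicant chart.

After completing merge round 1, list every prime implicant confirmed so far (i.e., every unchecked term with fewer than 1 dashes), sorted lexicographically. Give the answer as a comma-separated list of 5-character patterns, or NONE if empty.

NONE

size-2^0 implicants → 00000(✓)  00101(✓)  00110(✓)  01000(✓)  01011(✓)  01101(✓)  01110(✓)  10000(✓)  10001(✓)  10010(✓)  10011(✓)  10111(✓)  11011(✓)
size-2^1 implicants → -0000  -1011  0-000  0-101  0-110  1-011  10-11  100-0(✓)  100-1(✓)  1000-(✓)  1001-(✓)
size-2^2 implicants → 100--
Unchecked terms (primes): -0000, -1011, 0-000, 0-101, 0-110, 1-011, 10-11, 100--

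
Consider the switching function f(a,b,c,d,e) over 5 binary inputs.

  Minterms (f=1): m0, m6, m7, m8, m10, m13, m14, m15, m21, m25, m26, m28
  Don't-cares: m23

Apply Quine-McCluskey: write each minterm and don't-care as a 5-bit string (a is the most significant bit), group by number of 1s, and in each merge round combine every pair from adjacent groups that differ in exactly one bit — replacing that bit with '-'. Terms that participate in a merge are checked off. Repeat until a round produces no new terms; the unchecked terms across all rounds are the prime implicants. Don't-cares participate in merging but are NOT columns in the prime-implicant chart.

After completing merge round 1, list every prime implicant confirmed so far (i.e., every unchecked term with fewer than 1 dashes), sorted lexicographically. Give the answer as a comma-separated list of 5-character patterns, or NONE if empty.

size-2^0 implicants → 00000(✓)  00110(✓)  00111(✓)  01000(✓)  01010(✓)  01101(✓)  01110(✓)  01111(✓)  10101(✓)  10111(✓)  11001  11010(✓)  11100
size-2^1 implicants → -0111  -1010  0-000  0-110(✓)  0-111(✓)  0011-(✓)  01-10  010-0  011-1  0111-(✓)  101-1
size-2^2 implicants → 0-11-
Unchecked terms (primes): -0111, -1010, 0-000, 0-11-, 01-10, 010-0, 011-1, 101-1, 11001, 11100

11001, 11100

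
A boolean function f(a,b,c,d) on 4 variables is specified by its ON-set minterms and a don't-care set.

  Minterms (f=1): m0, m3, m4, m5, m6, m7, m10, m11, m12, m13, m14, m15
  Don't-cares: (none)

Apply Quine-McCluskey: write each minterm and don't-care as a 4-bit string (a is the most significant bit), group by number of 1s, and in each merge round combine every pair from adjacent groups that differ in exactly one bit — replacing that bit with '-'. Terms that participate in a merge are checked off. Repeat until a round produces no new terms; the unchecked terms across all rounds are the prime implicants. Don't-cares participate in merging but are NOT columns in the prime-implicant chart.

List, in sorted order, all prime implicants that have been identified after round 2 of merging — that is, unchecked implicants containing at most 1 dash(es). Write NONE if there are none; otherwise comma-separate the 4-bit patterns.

0-00

size-2^0 implicants → 0000(✓)  0011(✓)  0100(✓)  0101(✓)  0110(✓)  0111(✓)  1010(✓)  1011(✓)  1100(✓)  1101(✓)  1110(✓)  1111(✓)
size-2^1 implicants → -011(✓)  -100(✓)  -101(✓)  -110(✓)  -111(✓)  0-00  0-11(✓)  01-0(✓)  01-1(✓)  010-(✓)  011-(✓)  1-10(✓)  1-11(✓)  101-(✓)  11-0(✓)  11-1(✓)  110-(✓)  111-(✓)
size-2^2 implicants → --11  -1-0(✓)  -1-1(✓)  -10-(✓)  -11-(✓)  01--(✓)  1-1-  11--(✓)
size-2^3 implicants → -1--
Unchecked terms (primes): --11, -1--, 0-00, 1-1-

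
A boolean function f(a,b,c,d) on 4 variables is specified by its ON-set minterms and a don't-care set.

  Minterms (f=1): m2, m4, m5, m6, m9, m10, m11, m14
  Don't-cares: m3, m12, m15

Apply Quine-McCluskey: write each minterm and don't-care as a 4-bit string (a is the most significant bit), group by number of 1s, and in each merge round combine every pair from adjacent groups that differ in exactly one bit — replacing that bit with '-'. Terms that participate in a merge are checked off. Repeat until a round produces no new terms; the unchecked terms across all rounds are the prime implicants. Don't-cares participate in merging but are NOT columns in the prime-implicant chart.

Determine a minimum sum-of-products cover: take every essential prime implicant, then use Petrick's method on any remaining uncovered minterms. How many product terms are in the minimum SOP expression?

Round 0: 0010✓ 0011✓ 0100✓ 0101✓ 0110✓ 1001✓ 1010✓ 1011✓ 1100✓ 1110✓ 1111✓
Round 1: -010✓ -011✓ -100✓ -110✓ 0-10✓ 001-✓ 01-0✓ 010- 1-10✓ 1-11✓ 10-1 101-✓ 11-0✓ 111-✓
Round 2: --10 -01- -1-0 1-1-
PIs = {--10, -01-, -1-0, 010-, 1-1-, 10-1}
Coverage chart:
  m2: --10,-01-
  m4: -1-0,010-
  m5: 010- ←essential
  m6: --10,-1-0
  m9: 10-1 ←essential
  m10: --10,-01-,1-1-
  m11: -01-,1-1-,10-1
  m14: --10,-1-0,1-1-
Essential: 010-, 10-1
Petrick residual → --10
Min cover (3 terms): cd' + a'bc' + ab'd

3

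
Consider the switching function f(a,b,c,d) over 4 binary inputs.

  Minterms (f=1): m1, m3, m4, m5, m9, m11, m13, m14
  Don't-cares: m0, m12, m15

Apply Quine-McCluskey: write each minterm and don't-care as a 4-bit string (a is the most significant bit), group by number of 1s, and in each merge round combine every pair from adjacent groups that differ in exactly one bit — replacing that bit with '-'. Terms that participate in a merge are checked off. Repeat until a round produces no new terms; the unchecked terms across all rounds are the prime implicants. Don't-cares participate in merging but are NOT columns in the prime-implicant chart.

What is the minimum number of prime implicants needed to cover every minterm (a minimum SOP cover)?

Round 0: 0000✓ 0001✓ 0011✓ 0100✓ 0101✓ 1001✓ 1011✓ 1100✓ 1101✓ 1110✓ 1111✓
Round 1: -001✓ -011✓ -100✓ -101✓ 0-00✓ 0-01✓ 00-1✓ 000-✓ 010-✓ 1-01✓ 1-11✓ 10-1✓ 11-0✓ 11-1✓ 110-✓ 111-✓
Round 2: --01 -0-1 -10- 0-0- 1--1 11--
PIs = {--01, -0-1, -10-, 0-0-, 1--1, 11--}
Coverage chart:
  m1: --01,-0-1,0-0-
  m3: -0-1 ←essential
  m4: -10-,0-0-
  m5: --01,-10-,0-0-
  m9: --01,-0-1,1--1
  m11: -0-1,1--1
  m13: --01,-10-,1--1,11--
  m14: 11-- ←essential
Essential: -0-1, 11--
Petrick residual → -10-
Min cover (3 terms): b'd + bc' + ab

3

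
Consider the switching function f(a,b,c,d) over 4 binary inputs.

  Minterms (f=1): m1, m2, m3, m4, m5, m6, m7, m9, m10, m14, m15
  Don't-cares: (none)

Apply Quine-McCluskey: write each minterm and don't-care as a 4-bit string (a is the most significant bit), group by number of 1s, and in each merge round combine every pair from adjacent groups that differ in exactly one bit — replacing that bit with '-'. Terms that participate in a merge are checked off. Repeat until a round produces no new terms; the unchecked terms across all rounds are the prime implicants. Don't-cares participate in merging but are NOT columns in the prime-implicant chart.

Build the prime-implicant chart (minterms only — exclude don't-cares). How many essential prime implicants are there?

4

size-2^0 implicants → 0001(✓)  0010(✓)  0011(✓)  0100(✓)  0101(✓)  0110(✓)  0111(✓)  1001(✓)  1010(✓)  1110(✓)  1111(✓)
size-2^1 implicants → -001  -010(✓)  -110(✓)  -111(✓)  0-01(✓)  0-10(✓)  0-11(✓)  00-1(✓)  001-(✓)  01-0(✓)  01-1(✓)  010-(✓)  011-(✓)  1-10(✓)  111-(✓)
size-2^2 implicants → --10  -11-  0--1  0-1-  01--
Unchecked terms (primes): --10, -001, -11-, 0--1, 0-1-, 01--
Minterm coverage:
  m1 ⊆ -001,0--1
  m2 ⊆ --10,0-1-
  m3 ⊆ 0--1,0-1-
  m4 ⊆ 01-- [E]
  m5 ⊆ 0--1,01--
  m6 ⊆ --10,-11-,0-1-,01--
  m7 ⊆ -11-,0--1,0-1-,01--
  m9 ⊆ -001 [E]
  m10 ⊆ --10 [E]
  m14 ⊆ --10,-11-
  m15 ⊆ -11- [E]
E = {--10, -001, -11-, 01--}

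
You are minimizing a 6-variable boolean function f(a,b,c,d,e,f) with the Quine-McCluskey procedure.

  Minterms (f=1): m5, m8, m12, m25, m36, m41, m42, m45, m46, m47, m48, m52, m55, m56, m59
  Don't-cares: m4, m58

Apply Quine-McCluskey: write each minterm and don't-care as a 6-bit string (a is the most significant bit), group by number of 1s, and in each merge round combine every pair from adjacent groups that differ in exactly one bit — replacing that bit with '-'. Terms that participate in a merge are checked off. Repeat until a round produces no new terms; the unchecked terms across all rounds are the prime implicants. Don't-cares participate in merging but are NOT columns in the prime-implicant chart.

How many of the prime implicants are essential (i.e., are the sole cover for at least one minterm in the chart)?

6

size-2^0 implicants → 000100(✓)  000101(✓)  001000(✓)  001100(✓)  011001  100100(✓)  101001(✓)  101010(✓)  101101(✓)  101110(✓)  101111(✓)  110000(✓)  110100(✓)  110111  111000(✓)  111010(✓)  111011(✓)
size-2^1 implicants → -00100  00-100  00010-  001-00  1-0100  1-1010  101-01  101-10  1011-1  10111-  11-000  110-00  1110-0  11101-
Unchecked terms (primes): -00100, 00-100, 00010-, 001-00, 011001, 1-0100, 1-1010, 101-01, 101-10, 1011-1, 10111-, 11-000, 110-00, 110111, 1110-0, 11101-
Minterm coverage:
  m5 ⊆ 00010- [E]
  m8 ⊆ 001-00 [E]
  m12 ⊆ 00-100,001-00
  m25 ⊆ 011001 [E]
  m36 ⊆ -00100,1-0100
  m41 ⊆ 101-01 [E]
  m42 ⊆ 1-1010,101-10
  m45 ⊆ 101-01,1011-1
  m46 ⊆ 101-10,10111-
  m47 ⊆ 1011-1,10111-
  m48 ⊆ 11-000,110-00
  m52 ⊆ 1-0100,110-00
  m55 ⊆ 110111 [E]
  m56 ⊆ 11-000,1110-0
  m59 ⊆ 11101- [E]
E = {00010-, 001-00, 011001, 101-01, 110111, 11101-}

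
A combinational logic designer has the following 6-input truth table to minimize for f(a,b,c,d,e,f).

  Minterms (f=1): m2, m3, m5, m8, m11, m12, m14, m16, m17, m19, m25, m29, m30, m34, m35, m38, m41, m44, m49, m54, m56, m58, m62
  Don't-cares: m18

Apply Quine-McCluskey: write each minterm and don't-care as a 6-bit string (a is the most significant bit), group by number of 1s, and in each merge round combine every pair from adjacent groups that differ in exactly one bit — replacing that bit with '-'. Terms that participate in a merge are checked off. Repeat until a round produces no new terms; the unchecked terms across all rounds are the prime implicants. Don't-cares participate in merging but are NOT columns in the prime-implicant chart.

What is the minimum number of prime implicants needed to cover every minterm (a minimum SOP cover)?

size-2^0 implicants → 000010(✓)  000011(✓)  000101  001000(✓)  001011(✓)  001100(✓)  001110(✓)  010000(✓)  010001(✓)  010010(✓)  010011(✓)  011001(✓)  011101(✓)  011110(✓)  100010(✓)  100011(✓)  100110(✓)  101001  101100(✓)  110001(✓)  110110(✓)  111000(✓)  111010(✓)  111110(✓)
size-2^1 implicants → -00010(✓)  -00011(✓)  -01100  -10001  -11110  0-0010(✓)  0-0011(✓)  0-1110  00-011  00001-(✓)  001-00  0011-0  01-001  0100-0(✓)  0100-1(✓)  01000-(✓)  01001-(✓)  011-01  1-0110  100-10  10001-(✓)  11-110  111-10  1110-0
size-2^2 implicants → -0001-  0-001-  0100--
Unchecked terms (primes): -0001-, -01100, -10001, -11110, 0-001-, 0-1110, 00-011, 000101, 001-00, 0011-0, 01-001, 0100--, 011-01, 1-0110, 100-10, 101001, 11-110, 111-10, 1110-0
Minterm coverage:
  m2 ⊆ -0001-,0-001-
  m3 ⊆ -0001-,0-001-,00-011
  m5 ⊆ 000101 [E]
  m8 ⊆ 001-00 [E]
  m11 ⊆ 00-011 [E]
  m12 ⊆ -01100,001-00,0011-0
  m14 ⊆ 0-1110,0011-0
  m16 ⊆ 0100-- [E]
  m17 ⊆ -10001,01-001,0100--
  m19 ⊆ 0-001-,0100--
  m25 ⊆ 01-001,011-01
  m29 ⊆ 011-01 [E]
  m30 ⊆ -11110,0-1110
  m34 ⊆ -0001-,100-10
  m35 ⊆ -0001- [E]
  m38 ⊆ 1-0110,100-10
  m41 ⊆ 101001 [E]
  m44 ⊆ -01100 [E]
  m49 ⊆ -10001 [E]
  m54 ⊆ 1-0110,11-110
  m56 ⊆ 1110-0 [E]
  m58 ⊆ 111-10,1110-0
  m62 ⊆ -11110,11-110,111-10
E = {-0001-, -01100, -10001, 00-011, 000101, 001-00, 0100--, 011-01, 101001, 1110-0}
Petrick residual → -11110, 0-1110, 1-0110
Cover = b'c'd'e + b'cde'f' + bc'd'e'f + bcdef' + a'cdef' + a'b'd'ef + a'b'c'de'f + a'b'ce'f' + a'bc'd' + a'bce'f + ac'def' + ab'cd'e'f + abcd'f'  |cover|=13

13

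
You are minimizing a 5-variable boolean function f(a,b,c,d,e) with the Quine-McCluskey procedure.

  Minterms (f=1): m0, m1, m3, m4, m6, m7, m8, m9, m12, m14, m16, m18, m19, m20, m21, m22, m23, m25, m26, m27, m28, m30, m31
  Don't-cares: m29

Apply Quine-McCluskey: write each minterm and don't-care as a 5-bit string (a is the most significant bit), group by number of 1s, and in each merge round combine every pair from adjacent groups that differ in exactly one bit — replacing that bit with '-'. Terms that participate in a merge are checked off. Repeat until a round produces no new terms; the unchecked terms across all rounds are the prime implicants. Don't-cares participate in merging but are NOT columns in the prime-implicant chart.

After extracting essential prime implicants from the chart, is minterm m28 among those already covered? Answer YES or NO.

Round 0: 00000✓ 00001✓ 00011✓ 00100✓ 00110✓ 00111✓ 01000✓ 01001✓ 01100✓ 01110✓ 10000✓ 10010✓ 10011✓ 10100✓ 10101✓ 10110✓ 10111✓ 11001✓ 11010✓ 11011✓ 11100✓ 11101✓ 11110✓ 11111✓
Round 1: -0000✓ -0011✓ -0100✓ -0110✓ -0111✓ -1001 -1100✓ -1110✓ 0-000✓ 0-001✓ 0-100✓ 0-110✓ 00-00✓ 00-11✓ 000-1 0000-✓ 001-0✓ 0011-✓ 01-00✓ 0100-✓ 011-0✓ 1-010✓ 1-011✓ 1-100✓ 1-101✓ 1-110✓ 1-111✓ 10-00✓ 10-10✓ 10-11✓ 100-0✓ 1001-✓ 101-0✓ 101-1✓ 1010-✓ 1011-✓ 11-01✓ 11-10✓ 11-11✓ 110-1✓ 1101-✓ 111-0✓ 111-1✓ 1110-✓ 1111-✓
Round 2: --100✓ --110✓ -0-00 -0-11 -01-0✓ -011- -11-0✓ 0--00 0-00- 0-1-0✓ 1--10✓ 1--11✓ 1-01-✓ 1-1-0✓ 1-1-1✓ 1-10-✓ 1-11-✓ 10--0 10-1-✓ 101--✓ 11--1 11-1-✓ 111--✓
Round 3: --1-0 1--1- 1-1--
PIs = {--1-0, -0-00, -0-11, -011-, -1001, 0--00, 0-00-, 000-1, 1--1-, 1-1--, 10--0, 11--1}
Coverage chart:
  m0: -0-00,0--00,0-00-
  m1: 0-00-,000-1
  m3: -0-11,000-1
  m4: --1-0,-0-00,0--00
  m6: --1-0,-011-
  m7: -0-11,-011-
  m8: 0--00,0-00-
  m9: -1001,0-00-
  m12: --1-0,0--00
  m14: --1-0 ←essential
  m16: -0-00,10--0
  m18: 1--1-,10--0
  m19: -0-11,1--1-
  m20: --1-0,-0-00,1-1--,10--0
  m21: 1-1-- ←essential
  m22: --1-0,-011-,1--1-,1-1--,10--0
  m23: -0-11,-011-,1--1-,1-1--
  m25: -1001,11--1
  m26: 1--1- ←essential
  m27: 1--1-,11--1
  m28: --1-0,1-1--
  m30: --1-0,1--1-,1-1--
  m31: 1--1-,1-1--,11--1
Essential: --1-0, 1--1-, 1-1--

YES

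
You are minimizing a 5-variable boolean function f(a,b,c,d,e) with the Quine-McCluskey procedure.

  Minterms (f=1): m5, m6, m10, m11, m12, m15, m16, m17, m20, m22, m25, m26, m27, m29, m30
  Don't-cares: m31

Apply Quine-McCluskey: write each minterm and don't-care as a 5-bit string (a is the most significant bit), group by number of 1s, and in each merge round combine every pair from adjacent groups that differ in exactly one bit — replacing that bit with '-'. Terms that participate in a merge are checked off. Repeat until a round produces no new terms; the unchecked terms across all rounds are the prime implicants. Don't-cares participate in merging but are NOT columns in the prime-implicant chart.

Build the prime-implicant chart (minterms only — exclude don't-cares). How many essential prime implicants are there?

6

Round 0: 00101 00110✓ 01010✓ 01011✓ 01100 01111✓ 10000✓ 10001✓ 10100✓ 10110✓ 11001✓ 11010✓ 11011✓ 11101✓ 11110✓ 11111✓
Round 1: -0110 -1010✓ -1011✓ -1111✓ 01-11✓ 0101-✓ 1-001 1-110 10-00 1000- 101-0 11-01✓ 11-10✓ 11-11✓ 110-1✓ 1101-✓ 111-1✓ 1111-✓
Round 2: -1-11 -101- 11--1 11-1-
PIs = {-0110, -1-11, -101-, 00101, 01100, 1-001, 1-110, 10-00, 1000-, 101-0, 11--1, 11-1-}
Coverage chart:
  m5: 00101 ←essential
  m6: -0110 ←essential
  m10: -101- ←essential
  m11: -1-11,-101-
  m12: 01100 ←essential
  m15: -1-11 ←essential
  m16: 10-00,1000-
  m17: 1-001,1000-
  m20: 10-00,101-0
  m22: -0110,1-110,101-0
  m25: 1-001,11--1
  m26: -101-,11-1-
  m27: -1-11,-101-,11--1,11-1-
  m29: 11--1 ←essential
  m30: 1-110,11-1-
Essential: -0110, -1-11, -101-, 00101, 01100, 11--1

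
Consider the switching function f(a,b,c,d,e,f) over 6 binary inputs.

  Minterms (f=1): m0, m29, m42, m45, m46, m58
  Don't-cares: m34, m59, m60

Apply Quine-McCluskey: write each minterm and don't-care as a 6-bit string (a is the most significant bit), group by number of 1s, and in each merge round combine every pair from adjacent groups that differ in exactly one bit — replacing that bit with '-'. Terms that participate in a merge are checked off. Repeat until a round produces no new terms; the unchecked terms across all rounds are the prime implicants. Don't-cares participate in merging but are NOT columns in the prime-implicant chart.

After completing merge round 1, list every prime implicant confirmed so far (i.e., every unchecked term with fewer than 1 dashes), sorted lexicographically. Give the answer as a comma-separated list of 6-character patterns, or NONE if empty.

[col 0] 000000, 011101, 100010*, 101010*, 101101, 101110*, 111010*, 111011*, 111100
[col 1] 1-1010, 10-010, 101-10, 11101-
Prime implicants: 000000, 011101, 1-1010, 10-010, 101-10, 101101, 11101-, 111100

000000, 011101, 101101, 111100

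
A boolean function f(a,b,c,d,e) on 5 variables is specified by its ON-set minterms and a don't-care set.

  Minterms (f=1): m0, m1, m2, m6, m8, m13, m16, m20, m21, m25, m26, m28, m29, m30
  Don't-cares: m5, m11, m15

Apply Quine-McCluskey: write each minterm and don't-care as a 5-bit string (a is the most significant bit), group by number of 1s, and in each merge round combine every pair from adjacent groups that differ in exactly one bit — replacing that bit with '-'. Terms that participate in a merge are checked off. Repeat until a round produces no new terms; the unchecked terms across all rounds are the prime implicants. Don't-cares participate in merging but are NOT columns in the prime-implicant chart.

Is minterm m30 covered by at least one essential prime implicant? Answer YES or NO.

YES

[col 0] 00000*, 00001*, 00010*, 00101*, 00110*, 01000*, 01011*, 01101*, 01111*, 10000*, 10100*, 10101*, 11001*, 11010*, 11100*, 11101*, 11110*
[col 1] -0000, -0101*, -1101*, 0-000, 0-101*, 00-01, 00-10, 000-0, 0000-, 01-11, 011-1, 1-100*, 1-101*, 10-00, 1010-*, 11-01, 11-10, 111-0, 1110-*
[col 2] --101, 1-10-
Prime implicants: --101, -0000, 0-000, 00-01, 00-10, 000-0, 0000-, 01-11, 011-1, 1-10-, 10-00, 11-01, 11-10, 111-0
PI chart (minterm → PIs covering it):
  0 | -0000,0-000,000-0,0000-
  1 | 00-01,0000-
  2 | 00-10,000-0
  6 | 00-10  (sole → essential)
  8 | 0-000  (sole → essential)
  13 | --101,011-1
  16 | -0000,10-00
  20 | 1-10-,10-00
  21 | --101,1-10-
  25 | 11-01  (sole → essential)
  26 | 11-10  (sole → essential)
  28 | 1-10-,111-0
  29 | --101,1-10-,11-01
  30 | 11-10,111-0
Essential prime implicants: 0-000, 00-10, 11-01, 11-10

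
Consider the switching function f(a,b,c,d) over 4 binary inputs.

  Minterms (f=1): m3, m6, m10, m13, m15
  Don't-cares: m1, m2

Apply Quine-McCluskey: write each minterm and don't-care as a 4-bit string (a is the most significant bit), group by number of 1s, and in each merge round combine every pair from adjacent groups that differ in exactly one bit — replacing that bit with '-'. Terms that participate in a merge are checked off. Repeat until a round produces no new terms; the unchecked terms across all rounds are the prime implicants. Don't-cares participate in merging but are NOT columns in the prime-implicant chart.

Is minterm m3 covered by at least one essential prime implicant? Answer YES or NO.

[col 0] 0001*, 0010*, 0011*, 0110*, 1010*, 1101*, 1111*
[col 1] -010, 0-10, 00-1, 001-, 11-1
Prime implicants: -010, 0-10, 00-1, 001-, 11-1
PI chart (minterm → PIs covering it):
  3 | 00-1,001-
  6 | 0-10  (sole → essential)
  10 | -010  (sole → essential)
  13 | 11-1  (sole → essential)
  15 | 11-1  (sole → essential)
Essential prime implicants: -010, 0-10, 11-1

NO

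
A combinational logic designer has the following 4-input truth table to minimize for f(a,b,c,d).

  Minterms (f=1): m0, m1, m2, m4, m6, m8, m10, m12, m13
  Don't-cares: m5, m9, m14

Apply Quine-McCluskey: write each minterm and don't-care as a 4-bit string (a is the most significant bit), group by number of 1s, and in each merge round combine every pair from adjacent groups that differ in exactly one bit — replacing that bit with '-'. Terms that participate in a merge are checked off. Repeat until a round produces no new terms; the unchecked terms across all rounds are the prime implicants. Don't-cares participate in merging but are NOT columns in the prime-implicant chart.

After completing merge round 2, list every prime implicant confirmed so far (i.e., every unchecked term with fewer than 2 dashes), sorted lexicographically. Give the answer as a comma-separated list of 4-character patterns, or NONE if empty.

NONE

size-2^0 implicants → 0000(✓)  0001(✓)  0010(✓)  0100(✓)  0101(✓)  0110(✓)  1000(✓)  1001(✓)  1010(✓)  1100(✓)  1101(✓)  1110(✓)
size-2^1 implicants → -000(✓)  -001(✓)  -010(✓)  -100(✓)  -101(✓)  -110(✓)  0-00(✓)  0-01(✓)  0-10(✓)  00-0(✓)  000-(✓)  01-0(✓)  010-(✓)  1-00(✓)  1-01(✓)  1-10(✓)  10-0(✓)  100-(✓)  11-0(✓)  110-(✓)
size-2^2 implicants → --00(✓)  --01(✓)  --10(✓)  -0-0(✓)  -00-(✓)  -1-0(✓)  -10-(✓)  0--0(✓)  0-0-(✓)  1--0(✓)  1-0-(✓)
size-2^3 implicants → ---0  --0-
Unchecked terms (primes): ---0, --0-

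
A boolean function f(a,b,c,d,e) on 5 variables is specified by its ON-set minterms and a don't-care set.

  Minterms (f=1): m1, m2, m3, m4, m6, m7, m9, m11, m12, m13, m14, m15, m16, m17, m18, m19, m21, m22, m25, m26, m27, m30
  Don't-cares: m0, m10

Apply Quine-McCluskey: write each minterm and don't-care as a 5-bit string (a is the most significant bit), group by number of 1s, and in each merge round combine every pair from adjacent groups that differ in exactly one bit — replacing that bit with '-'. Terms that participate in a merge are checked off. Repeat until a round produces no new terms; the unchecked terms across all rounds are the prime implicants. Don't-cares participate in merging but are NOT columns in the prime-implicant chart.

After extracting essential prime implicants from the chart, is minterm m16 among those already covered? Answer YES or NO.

YES

Round 0: 00000✓ 00001✓ 00010✓ 00011✓ 00100✓ 00110✓ 00111✓ 01001✓ 01010✓ 01011✓ 01100✓ 01101✓ 01110✓ 01111✓ 10000✓ 10001✓ 10010✓ 10011✓ 10101✓ 10110✓ 11001✓ 11010✓ 11011✓ 11110✓
Round 1: -0000✓ -0001✓ -0010✓ -0011✓ -0110✓ -1001✓ -1010✓ -1011✓ -1110✓ 0-001✓ 0-010✓ 0-011✓ 0-100✓ 0-110✓ 0-111✓ 00-00✓ 00-10✓ 00-11✓ 000-0✓ 000-1✓ 0000-✓ 0001-✓ 001-0✓ 0011-✓ 01-01✓ 01-10✓ 01-11✓ 010-1✓ 0101-✓ 011-0✓ 011-1✓ 0110-✓ 0111-✓ 1-001✓ 1-010✓ 1-011✓ 1-110✓ 10-01 10-10✓ 100-0✓ 100-1✓ 1000-✓ 1001-✓ 11-10✓ 110-1✓ 1101-✓
Round 2: --001✓ --010✓ --011✓ --110✓ -0-10✓ -00-0✓ -00-1✓ -000-✓ -001-✓ -1-10✓ -10-1✓ -101-✓ 0--10✓ 0--11✓ 0-0-1✓ 0-01-✓ 0-1-0 0-11-✓ 00--0 00-1-✓ 000--✓ 01--1 01-1-✓ 011-- 1--10✓ 1-0-1✓ 1-01-✓ 100--✓
Round 3: ---10 --0-1 --01- -00-- 0--1-
PIs = {---10, --0-1, --01-, -00--, 0--1-, 0-1-0, 00--0, 01--1, 011--, 10-01}
Coverage chart:
  m1: --0-1,-00--
  m2: ---10,--01-,-00--,0--1-,00--0
  m3: --0-1,--01-,-00--,0--1-
  m4: 0-1-0,00--0
  m6: ---10,0--1-,0-1-0,00--0
  m7: 0--1- ←essential
  m9: --0-1,01--1
  m11: --0-1,--01-,0--1-,01--1
  m12: 0-1-0,011--
  m13: 01--1,011--
  m14: ---10,0--1-,0-1-0,011--
  m15: 0--1-,01--1,011--
  m16: -00-- ←essential
  m17: --0-1,-00--,10-01
  m18: ---10,--01-,-00--
  m19: --0-1,--01-,-00--
  m21: 10-01 ←essential
  m22: ---10 ←essential
  m25: --0-1 ←essential
  m26: ---10,--01-
  m27: --0-1,--01-
  m30: ---10 ←essential
Essential: ---10, --0-1, -00--, 0--1-, 10-01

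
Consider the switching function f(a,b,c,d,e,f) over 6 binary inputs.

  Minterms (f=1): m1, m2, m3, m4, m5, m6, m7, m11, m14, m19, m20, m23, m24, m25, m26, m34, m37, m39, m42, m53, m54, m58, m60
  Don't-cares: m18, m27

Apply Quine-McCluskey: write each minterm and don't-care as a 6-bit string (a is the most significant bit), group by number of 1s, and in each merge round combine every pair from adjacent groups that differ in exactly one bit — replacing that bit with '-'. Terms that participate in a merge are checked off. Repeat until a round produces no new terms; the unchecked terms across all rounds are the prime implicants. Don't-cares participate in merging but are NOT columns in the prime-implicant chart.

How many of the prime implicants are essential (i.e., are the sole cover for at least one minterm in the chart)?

10

Round 0: 000001✓ 000010✓ 000011✓ 000100✓ 000101✓ 000110✓ 000111✓ 001011✓ 001110✓ 010010✓ 010011✓ 010100✓ 010111✓ 011000✓ 011001✓ 011010✓ 011011✓ 100010✓ 100101✓ 100111✓ 101010✓ 110101✓ 110110 111010✓ 111100
Round 1: -00010 -00101✓ -00111✓ -11010 0-0010✓ 0-0011✓ 0-0100 0-0111✓ 0-1011✓ 00-011✓ 00-110 000-01✓ 000-10✓ 000-11✓ 0000-1✓ 00001-✓ 0001-0✓ 0001-1✓ 00010-✓ 00011-✓ 01-010✓ 01-011✓ 010-11✓ 01001-✓ 0110-0✓ 0110-1✓ 01100-✓ 01101-✓ 1-0101 1-1010 10-010 1001-1✓
Round 2: -001-1 0--011 0-0-11 0-001- 000--1 000-1- 0001-- 01-01- 0110--
PIs = {-00010, -001-1, -11010, 0--011, 0-0-11, 0-001-, 0-0100, 00-110, 000--1, 000-1-, 0001--, 01-01-, 0110--, 1-0101, 1-1010, 10-010, 110110, 111100}
Coverage chart:
  m1: 000--1 ←essential
  m2: -00010,0-001-,000-1-
  m3: 0--011,0-0-11,0-001-,000--1,000-1-
  m4: 0-0100,0001--
  m5: -001-1,000--1,0001--
  m6: 00-110,000-1-,0001--
  m7: -001-1,0-0-11,000--1,000-1-,0001--
  m11: 0--011 ←essential
  m14: 00-110 ←essential
  m19: 0--011,0-0-11,0-001-,01-01-
  m20: 0-0100 ←essential
  m23: 0-0-11 ←essential
  m24: 0110-- ←essential
  m25: 0110-- ←essential
  m26: -11010,01-01-,0110--
  m34: -00010,10-010
  m37: -001-1,1-0101
  m39: -001-1 ←essential
  m42: 1-1010,10-010
  m53: 1-0101 ←essential
  m54: 110110 ←essential
  m58: -11010,1-1010
  m60: 111100 ←essential
Essential: -001-1, 0--011, 0-0-11, 0-0100, 00-110, 000--1, 0110--, 1-0101, 110110, 111100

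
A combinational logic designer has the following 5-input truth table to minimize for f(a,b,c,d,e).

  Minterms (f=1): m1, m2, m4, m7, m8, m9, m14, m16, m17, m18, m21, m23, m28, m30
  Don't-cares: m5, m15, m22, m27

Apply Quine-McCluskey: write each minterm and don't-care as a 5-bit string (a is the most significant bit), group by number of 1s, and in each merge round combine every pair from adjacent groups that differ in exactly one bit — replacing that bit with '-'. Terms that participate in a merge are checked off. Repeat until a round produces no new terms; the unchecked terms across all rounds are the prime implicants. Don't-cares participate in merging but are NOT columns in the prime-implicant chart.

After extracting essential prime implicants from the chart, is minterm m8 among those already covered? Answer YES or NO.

YES

[col 0] 00001*, 00010*, 00100*, 00101*, 00111*, 01000*, 01001*, 01110*, 01111*, 10000*, 10001*, 10010*, 10101*, 10110*, 10111*, 11011, 11100*, 11110*
[col 1] -0001*, -0010, -0101*, -0111*, -1110, 0-001, 0-111, 00-01*, 001-1*, 0010-, 0100-, 0111-, 1-110, 10-01*, 10-10, 100-0, 1000-, 101-1*, 1011-, 111-0
[col 2] -0-01, -01-1
Prime implicants: -0-01, -0010, -01-1, -1110, 0-001, 0-111, 0010-, 0100-, 0111-, 1-110, 10-10, 100-0, 1000-, 1011-, 11011, 111-0
PI chart (minterm → PIs covering it):
  1 | -0-01,0-001
  2 | -0010  (sole → essential)
  4 | 0010-  (sole → essential)
  7 | -01-1,0-111
  8 | 0100-  (sole → essential)
  9 | 0-001,0100-
  14 | -1110,0111-
  16 | 100-0,1000-
  17 | -0-01,1000-
  18 | -0010,10-10,100-0
  21 | -0-01,-01-1
  23 | -01-1,1011-
  28 | 111-0  (sole → essential)
  30 | -1110,1-110,111-0
Essential prime implicants: -0010, 0010-, 0100-, 111-0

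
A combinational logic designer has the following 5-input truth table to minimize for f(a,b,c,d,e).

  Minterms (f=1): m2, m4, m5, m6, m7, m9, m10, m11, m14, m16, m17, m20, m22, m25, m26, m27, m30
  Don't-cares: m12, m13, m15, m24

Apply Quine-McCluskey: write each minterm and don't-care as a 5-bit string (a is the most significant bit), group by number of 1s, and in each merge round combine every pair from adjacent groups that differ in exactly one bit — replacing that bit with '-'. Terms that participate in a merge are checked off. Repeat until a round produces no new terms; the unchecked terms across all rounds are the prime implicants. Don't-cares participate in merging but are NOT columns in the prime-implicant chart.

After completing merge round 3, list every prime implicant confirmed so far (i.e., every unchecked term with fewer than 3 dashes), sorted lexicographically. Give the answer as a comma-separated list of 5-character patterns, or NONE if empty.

--110, -01-0, -1-10, -10-1, -101-, 0--10, 01--1, 01-1-, 1-00-, 10-00, 110--

Round 0: 00010✓ 00100✓ 00101✓ 00110✓ 00111✓ 01001✓ 01010✓ 01011✓ 01100✓ 01101✓ 01110✓ 01111✓ 10000✓ 10001✓ 10100✓ 10110✓ 11000✓ 11001✓ 11010✓ 11011✓ 11110✓
Round 1: -0100✓ -0110✓ -1001✓ -1010✓ -1011✓ -1110✓ 0-010✓ 0-100✓ 0-101✓ 0-110✓ 0-111✓ 00-10✓ 001-0✓ 001-1✓ 0010-✓ 0011-✓ 01-01✓ 01-10✓ 01-11✓ 010-1✓ 0101-✓ 011-0✓ 011-1✓ 0110-✓ 0111-✓ 1-000✓ 1-001✓ 1-110✓ 10-00 1000-✓ 101-0✓ 11-10✓ 110-0✓ 110-1✓ 1100-✓ 1101-✓
Round 2: --110 -01-0 -1-10 -10-1 -101- 0--10 0-1-0✓ 0-1-1✓ 0-10-✓ 0-11-✓ 001--✓ 01--1 01-1- 011--✓ 1-00- 110--
Round 3: 0-1--
PIs = {--110, -01-0, -1-10, -10-1, -101-, 0--10, 0-1--, 01--1, 01-1-, 1-00-, 10-00, 110--}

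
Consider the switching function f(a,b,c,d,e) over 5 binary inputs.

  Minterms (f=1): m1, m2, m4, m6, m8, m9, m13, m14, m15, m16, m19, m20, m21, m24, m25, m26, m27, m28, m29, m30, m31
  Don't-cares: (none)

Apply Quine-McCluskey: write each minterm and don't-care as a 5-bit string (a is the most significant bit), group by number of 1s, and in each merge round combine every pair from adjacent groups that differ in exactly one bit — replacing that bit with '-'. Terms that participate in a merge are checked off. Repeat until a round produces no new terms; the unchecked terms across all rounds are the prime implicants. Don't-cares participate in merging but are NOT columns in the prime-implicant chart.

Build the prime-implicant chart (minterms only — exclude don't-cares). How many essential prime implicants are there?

7

[col 0] 00001*, 00010*, 00100*, 00110*, 01000*, 01001*, 01101*, 01110*, 01111*, 10000*, 10011*, 10100*, 10101*, 11000*, 11001*, 11010*, 11011*, 11100*, 11101*, 11110*, 11111*
[col 1] -0100, -1000*, -1001*, -1101*, -1110*, -1111*, 0-001, 0-110, 00-10, 001-0, 01-01*, 0100-*, 011-1*, 0111-*, 1-000*, 1-011, 1-100*, 1-101*, 10-00*, 1010-*, 11-00*, 11-01*, 11-10*, 11-11*, 110-0*, 110-1*, 1100-*, 1101-*, 111-0*, 111-1*, 1110-*, 1111-*
[col 2] -1-01, -100-, -11-1, -111-, 1--00, 1-10-, 11--0*, 11--1*, 11-0-*, 11-1-*, 110--*, 111--*
[col 3] 11---
Prime implicants: -0100, -1-01, -100-, -11-1, -111-, 0-001, 0-110, 00-10, 001-0, 1--00, 1-011, 1-10-, 11---
PI chart (minterm → PIs covering it):
  1 | 0-001  (sole → essential)
  2 | 00-10  (sole → essential)
  4 | -0100,001-0
  6 | 0-110,00-10,001-0
  8 | -100-  (sole → essential)
  9 | -1-01,-100-,0-001
  13 | -1-01,-11-1
  14 | -111-,0-110
  15 | -11-1,-111-
  16 | 1--00  (sole → essential)
  19 | 1-011  (sole → essential)
  20 | -0100,1--00,1-10-
  21 | 1-10-  (sole → essential)
  24 | -100-,1--00,11---
  25 | -1-01,-100-,11---
  26 | 11---  (sole → essential)
  27 | 1-011,11---
  28 | 1--00,1-10-,11---
  29 | -1-01,-11-1,1-10-,11---
  30 | -111-,11---
  31 | -11-1,-111-,11---
Essential prime implicants: -100-, 0-001, 00-10, 1--00, 1-011, 1-10-, 11---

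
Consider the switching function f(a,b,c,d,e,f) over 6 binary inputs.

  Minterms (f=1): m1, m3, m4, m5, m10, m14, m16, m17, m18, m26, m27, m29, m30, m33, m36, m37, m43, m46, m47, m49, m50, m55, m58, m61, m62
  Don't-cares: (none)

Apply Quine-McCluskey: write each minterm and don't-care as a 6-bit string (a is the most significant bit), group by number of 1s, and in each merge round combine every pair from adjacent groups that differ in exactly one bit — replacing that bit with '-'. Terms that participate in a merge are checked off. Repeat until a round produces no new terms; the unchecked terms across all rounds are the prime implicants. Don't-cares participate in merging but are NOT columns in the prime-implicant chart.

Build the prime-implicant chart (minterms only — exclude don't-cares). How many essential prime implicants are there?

9

[col 0] 000001*, 000011*, 000100*, 000101*, 001010*, 001110*, 010000*, 010001*, 010010*, 011010*, 011011*, 011101*, 011110*, 100001*, 100100*, 100101*, 101011*, 101110*, 101111*, 110001*, 110010*, 110111, 111010*, 111101*, 111110*
[col 1] -00001*, -00100*, -00101*, -01110*, -10001*, -10010*, -11010*, -11101, -11110*, 0-0001*, 0-1010*, 0-1110*, 000-01*, 0000-1, 00010-*, 001-10*, 01-010*, 0100-0, 01000-, 011-10*, 01101-, 1-0001*, 1-1110*, 100-01*, 10010-*, 101-11, 10111-, 11-010*, 111-10*
[col 2] --0001, --1110, -00-01, -0010-, -1-010, -11-10, 0-1-10
Prime implicants: --0001, --1110, -00-01, -0010-, -1-010, -11-10, -11101, 0-1-10, 0000-1, 0100-0, 01000-, 01101-, 101-11, 10111-, 110111
PI chart (minterm → PIs covering it):
  1 | --0001,-00-01,0000-1
  3 | 0000-1  (sole → essential)
  4 | -0010-  (sole → essential)
  5 | -00-01,-0010-
  10 | 0-1-10  (sole → essential)
  14 | --1110,0-1-10
  16 | 0100-0,01000-
  17 | --0001,01000-
  18 | -1-010,0100-0
  26 | -1-010,-11-10,0-1-10,01101-
  27 | 01101-  (sole → essential)
  29 | -11101  (sole → essential)
  30 | --1110,-11-10,0-1-10
  33 | --0001,-00-01
  36 | -0010-  (sole → essential)
  37 | -00-01,-0010-
  43 | 101-11  (sole → essential)
  46 | --1110,10111-
  47 | 101-11,10111-
  49 | --0001  (sole → essential)
  50 | -1-010  (sole → essential)
  55 | 110111  (sole → essential)
  58 | -1-010,-11-10
  61 | -11101  (sole → essential)
  62 | --1110,-11-10
Essential prime implicants: --0001, -0010-, -1-010, -11101, 0-1-10, 0000-1, 01101-, 101-11, 110111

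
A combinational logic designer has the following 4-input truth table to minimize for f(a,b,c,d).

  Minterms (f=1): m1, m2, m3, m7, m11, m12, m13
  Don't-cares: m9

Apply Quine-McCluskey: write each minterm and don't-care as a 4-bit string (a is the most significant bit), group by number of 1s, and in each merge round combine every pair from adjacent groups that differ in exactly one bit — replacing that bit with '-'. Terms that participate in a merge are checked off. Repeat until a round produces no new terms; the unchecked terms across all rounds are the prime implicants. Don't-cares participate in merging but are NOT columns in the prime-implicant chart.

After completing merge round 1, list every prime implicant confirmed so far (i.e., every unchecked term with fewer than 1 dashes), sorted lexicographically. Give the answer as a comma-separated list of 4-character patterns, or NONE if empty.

NONE

[col 0] 0001*, 0010*, 0011*, 0111*, 1001*, 1011*, 1100*, 1101*
[col 1] -001*, -011*, 0-11, 00-1*, 001-, 1-01, 10-1*, 110-
[col 2] -0-1
Prime implicants: -0-1, 0-11, 001-, 1-01, 110-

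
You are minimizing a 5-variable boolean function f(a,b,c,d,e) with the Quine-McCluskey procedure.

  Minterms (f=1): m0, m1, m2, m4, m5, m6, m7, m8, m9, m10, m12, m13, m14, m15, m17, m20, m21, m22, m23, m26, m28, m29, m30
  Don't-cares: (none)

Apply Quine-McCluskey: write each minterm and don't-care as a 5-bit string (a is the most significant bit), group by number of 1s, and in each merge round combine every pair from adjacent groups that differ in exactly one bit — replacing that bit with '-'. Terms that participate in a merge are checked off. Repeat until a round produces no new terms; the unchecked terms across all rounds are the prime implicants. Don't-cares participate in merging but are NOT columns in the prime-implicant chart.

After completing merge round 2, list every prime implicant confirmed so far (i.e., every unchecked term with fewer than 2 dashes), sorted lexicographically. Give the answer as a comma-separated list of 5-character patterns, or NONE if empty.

NONE

Round 0: 00000✓ 00001✓ 00010✓ 00100✓ 00101✓ 00110✓ 00111✓ 01000✓ 01001✓ 01010✓ 01100✓ 01101✓ 01110✓ 01111✓ 10001✓ 10100✓ 10101✓ 10110✓ 10111✓ 11010✓ 11100✓ 11101✓ 11110✓
Round 1: -0001✓ -0100✓ -0101✓ -0110✓ -0111✓ -1010✓ -1100✓ -1101✓ -1110✓ 0-000✓ 0-001✓ 0-010✓ 0-100✓ 0-101✓ 0-110✓ 0-111✓ 00-00✓ 00-01✓ 00-10✓ 000-0✓ 0000-✓ 001-0✓ 001-1✓ 0010-✓ 0011-✓ 01-00✓ 01-01✓ 01-10✓ 010-0✓ 0100-✓ 011-0✓ 011-1✓ 0110-✓ 0111-✓ 1-100✓ 1-101✓ 1-110✓ 10-01✓ 101-0✓ 101-1✓ 1010-✓ 1011-✓ 11-10✓ 111-0✓ 1110-✓
Round 2: --100✓ --101✓ --110✓ -0-01 -01-0✓ -01-1✓ -010-✓ -011-✓ -1-10 -11-0✓ -110-✓ 0--00✓ 0--01✓ 0--10✓ 0-0-0✓ 0-00-✓ 0-1-0✓ 0-1-1✓ 0-10-✓ 0-11-✓ 00--0✓ 00-0-✓ 001--✓ 01--0✓ 01-0-✓ 011--✓ 1-1-0✓ 1-10-✓ 101--✓
Round 3: --1-0 --10- -01-- 0---0 0--0- 0-1--
PIs = {--1-0, --10-, -0-01, -01--, -1-10, 0---0, 0--0-, 0-1--}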